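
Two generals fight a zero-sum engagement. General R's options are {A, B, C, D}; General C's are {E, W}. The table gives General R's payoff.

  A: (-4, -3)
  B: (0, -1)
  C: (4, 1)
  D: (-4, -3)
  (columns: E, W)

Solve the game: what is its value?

1

Row minima: A → -4, B → -1, C → 1, D → -4; maximin = 1.
Column maxima: E → 4, W → 1; minimax = 1.
Since maximin = minimax = 1, there is a saddle point and the value is 1.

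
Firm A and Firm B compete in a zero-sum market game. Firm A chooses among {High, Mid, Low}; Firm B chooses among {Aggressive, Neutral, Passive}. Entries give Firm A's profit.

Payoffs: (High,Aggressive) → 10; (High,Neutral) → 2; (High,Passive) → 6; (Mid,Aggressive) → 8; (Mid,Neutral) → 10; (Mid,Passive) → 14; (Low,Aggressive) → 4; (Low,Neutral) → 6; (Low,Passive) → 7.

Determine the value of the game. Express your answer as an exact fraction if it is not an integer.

42/5

Row minima: High → 2, Mid → 8, Low → 4; maximin = 8.
Column maxima: Aggressive → 10, Neutral → 10, Passive → 14; minimax = 10.
8 ≠ 10, so there is no saddle point; optimal play is mixed.
Low is strictly dominated by Mid, so Firm A never plays it.
Passive is strictly dominated by Neutral (it gives Firm A strictly more in every row), so Firm B never plays it.
On the remaining 2×2 (High, Mid vs Aggressive, Neutral):
Let Firm A play High with probability p. Expected payoff against Aggressive: 10p + 8(1−p) = 2p + 8; against Neutral: 2p + 10(1−p) = −8p + 10.
Setting these equal: 2p + 8 = −8p + 10 ⇒ 10p = 2 ⇒ p = 1/5, and the value is (2)·(1/5) + 8 = 42/5.
For Firm B: with q = P(Aggressive), equating High's and Mid's payoffs gives 8q + 2 = −2q + 10 ⇒ q = 4/5.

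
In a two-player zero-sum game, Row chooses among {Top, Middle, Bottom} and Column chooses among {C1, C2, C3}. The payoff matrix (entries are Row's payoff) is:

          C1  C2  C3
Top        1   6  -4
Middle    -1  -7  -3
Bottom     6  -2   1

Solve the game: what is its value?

Row minima: Top → -4, Middle → -7, Bottom → -2; maximin = -2.
Column maxima: C1 → 6, C2 → 6, C3 → 1; minimax = 1.
-2 ≠ 1, so there is no saddle point; optimal play is mixed.
Middle is strictly dominated by Bottom, so Row never plays it.
C1 is strictly dominated by C3 (it gives Row strictly more in every row), so Column never plays it.
On the remaining 2×2 (Top, Bottom vs C2, C3):
Let Row play Top with probability p. Expected payoff against C2: 6p + (-2)(1−p) = 8p − 2; against C3: (-4)p + 1(1−p) = −5p + 1.
Setting these equal: 8p − 2 = −5p + 1 ⇒ 13p = 3 ⇒ p = 3/13, and the value is (8)·(3/13) − 2 = -2/13.
For Column: with q = P(C2), equating Top's and Bottom's payoffs gives 10q − 4 = −3q + 1 ⇒ q = 5/13.

-2/13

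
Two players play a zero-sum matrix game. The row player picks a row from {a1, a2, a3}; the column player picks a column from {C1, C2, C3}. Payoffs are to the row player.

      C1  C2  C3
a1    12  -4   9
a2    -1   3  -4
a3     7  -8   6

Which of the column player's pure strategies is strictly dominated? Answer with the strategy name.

C3 holds the row player's payoff strictly below C1 in every row: 9 < 12, -4 < -1, 6 < 7.
So C1 is strictly dominated for the column player.

C1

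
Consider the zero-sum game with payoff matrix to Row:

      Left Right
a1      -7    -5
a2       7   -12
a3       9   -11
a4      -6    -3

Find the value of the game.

Row minima: a1 → -7, a2 → -12, a3 → -11, a4 → -6; maximin = -6.
Column maxima: Left → 9, Right → -3; minimax = -3.
-6 ≠ -3, so there is no saddle point; optimal play is mixed.
a1 is strictly dominated by a4, so Row never plays it.
a2 is strictly dominated by a3, so Row never plays it.
On the remaining 2×2 (a3, a4 vs Left, Right):
Let Row play a3 with probability p. Expected payoff against Left: 9p + (-6)(1−p) = 15p − 6; against Right: (-11)p + (-3)(1−p) = −8p − 3.
Setting these equal: 15p − 6 = −8p − 3 ⇒ 23p = 3 ⇒ p = 3/23, and the value is (15)·(3/23) − 6 = -93/23.
For Column: with q = P(Left), equating a3's and a4's payoffs gives 20q − 11 = −3q − 3 ⇒ q = 8/23.

-93/23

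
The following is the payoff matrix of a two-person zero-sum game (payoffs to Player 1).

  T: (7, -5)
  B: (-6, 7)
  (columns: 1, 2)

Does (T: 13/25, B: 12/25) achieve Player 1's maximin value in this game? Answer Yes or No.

Against 1 this mix gives (13/25)·7 + (12/25)·(-6) = 19/25.
Against 2 this mix gives (13/25)·(-5) + (12/25)·7 = 19/25.
All of Player 2's active replies (1, 2) yield 19/25, and no column does worse for Player 1. The mix makes Player 2 indifferent and guarantees 19/25, so it is optimal.

Yes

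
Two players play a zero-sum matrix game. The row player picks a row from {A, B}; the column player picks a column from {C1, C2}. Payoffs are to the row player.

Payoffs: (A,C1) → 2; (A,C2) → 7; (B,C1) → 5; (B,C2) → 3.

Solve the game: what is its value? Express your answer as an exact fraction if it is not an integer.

29/7

Row minima: A → 2, B → 3; maximin = 3.
Column maxima: C1 → 5, C2 → 7; minimax = 5.
3 ≠ 5, so there is no saddle point; optimal play is mixed.
Let the row player play A with probability p. Expected payoff against C1: 2p + 5(1−p) = −3p + 5; against C2: 7p + 3(1−p) = 4p + 3.
Setting these equal: −3p + 5 = 4p + 3 ⇒ −7p = -2 ⇒ p = 2/7, and the value is (-3)·(2/7) + 5 = 29/7.
For the column player: with q = P(C1), equating A's and B's payoffs gives −5q + 7 = 2q + 3 ⇒ q = 4/7.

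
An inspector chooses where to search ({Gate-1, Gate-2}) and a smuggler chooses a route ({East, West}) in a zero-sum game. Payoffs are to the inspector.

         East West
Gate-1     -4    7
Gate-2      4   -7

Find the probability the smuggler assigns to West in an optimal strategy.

Row minima: Gate-1 → -4, Gate-2 → -7; maximin = -4.
Column maxima: East → 4, West → 7; minimax = 4.
-4 ≠ 4, so there is no saddle point; optimal play is mixed.
Let the inspector play Gate-1 with probability p. Expected payoff against East: (-4)p + 4(1−p) = −8p + 4; against West: 7p + (-7)(1−p) = 14p − 7.
Setting these equal: −8p + 4 = 14p − 7 ⇒ −22p = -11 ⇒ p = 1/2, and the value is (-8)·(1/2) + 4 = 0.
For the smuggler: with q = P(East), equating Gate-1's and Gate-2's payoffs gives −11q + 7 = 11q − 7 ⇒ q = 7/11.

4/11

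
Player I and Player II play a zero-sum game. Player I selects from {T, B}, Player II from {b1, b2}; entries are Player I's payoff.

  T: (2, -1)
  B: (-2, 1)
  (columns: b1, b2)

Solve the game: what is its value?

Row minima: T → -1, B → -2; maximin = -1.
Column maxima: b1 → 2, b2 → 1; minimax = 1.
-1 ≠ 1, so there is no saddle point; optimal play is mixed.
Let Player I play T with probability p. Expected payoff against b1: 2p + (-2)(1−p) = 4p − 2; against b2: (-1)p + 1(1−p) = −2p + 1.
Setting these equal: 4p − 2 = −2p + 1 ⇒ 6p = 3 ⇒ p = 1/2, and the value is (4)·(1/2) − 2 = 0.
For Player II: with q = P(b1), equating T's and B's payoffs gives 3q − 1 = −3q + 1 ⇒ q = 1/3.

0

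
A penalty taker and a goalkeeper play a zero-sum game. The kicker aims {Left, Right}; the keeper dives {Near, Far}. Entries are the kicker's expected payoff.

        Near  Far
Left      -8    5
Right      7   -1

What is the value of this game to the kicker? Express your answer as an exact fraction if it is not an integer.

Row minima: Left → -8, Right → -1; maximin = -1.
Column maxima: Near → 7, Far → 5; minimax = 5.
-1 ≠ 5, so there is no saddle point; optimal play is mixed.
Let the kicker play Left with probability p. Expected payoff against Near: (-8)p + 7(1−p) = −15p + 7; against Far: 5p + (-1)(1−p) = 6p − 1.
Setting these equal: −15p + 7 = 6p − 1 ⇒ −21p = -8 ⇒ p = 8/21, and the value is (-15)·(8/21) + 7 = 9/7.
For the keeper: with q = P(Near), equating Left's and Right's payoffs gives −13q + 5 = 8q − 1 ⇒ q = 2/7.

9/7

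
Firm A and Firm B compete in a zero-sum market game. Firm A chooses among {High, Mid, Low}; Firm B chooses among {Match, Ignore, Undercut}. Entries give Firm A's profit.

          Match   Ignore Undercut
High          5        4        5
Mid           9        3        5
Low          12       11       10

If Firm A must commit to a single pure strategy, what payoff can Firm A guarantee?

Row minima: High → 4, Mid → 3, Low → 10.
The best of these is 10.

10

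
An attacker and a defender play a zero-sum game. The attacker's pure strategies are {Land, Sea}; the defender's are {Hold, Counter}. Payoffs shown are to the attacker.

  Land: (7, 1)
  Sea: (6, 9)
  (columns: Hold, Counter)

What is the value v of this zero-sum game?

19/3

Row minima: Land → 1, Sea → 6; maximin = 6.
Column maxima: Hold → 7, Counter → 9; minimax = 7.
6 ≠ 7, so there is no saddle point; optimal play is mixed.
Let the attacker play Land with probability p. Expected payoff against Hold: 7p + 6(1−p) = p + 6; against Counter: 1p + 9(1−p) = −8p + 9.
Setting these equal: p + 6 = −8p + 9 ⇒ 9p = 3 ⇒ p = 1/3, and the value is (1)·(1/3) + 6 = 19/3.
For the defender: with q = P(Hold), equating Land's and Sea's payoffs gives 6q + 1 = −3q + 9 ⇒ q = 8/9.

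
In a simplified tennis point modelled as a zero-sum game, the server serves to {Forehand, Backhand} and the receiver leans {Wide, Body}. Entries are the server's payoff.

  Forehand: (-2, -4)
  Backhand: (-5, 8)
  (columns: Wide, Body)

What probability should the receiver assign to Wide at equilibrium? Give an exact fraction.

Row minima: Forehand → -4, Backhand → -5; maximin = -4.
Column maxima: Wide → -2, Body → 8; minimax = -2.
-4 ≠ -2, so there is no saddle point; optimal play is mixed.
Let the server play Forehand with probability p. Expected payoff against Wide: (-2)p + (-5)(1−p) = 3p − 5; against Body: (-4)p + 8(1−p) = −12p + 8.
Setting these equal: 3p − 5 = −12p + 8 ⇒ 15p = 13 ⇒ p = 13/15, and the value is (3)·(13/15) − 5 = -12/5.
For the receiver: with q = P(Wide), equating Forehand's and Backhand's payoffs gives 2q − 4 = −13q + 8 ⇒ q = 4/5.

4/5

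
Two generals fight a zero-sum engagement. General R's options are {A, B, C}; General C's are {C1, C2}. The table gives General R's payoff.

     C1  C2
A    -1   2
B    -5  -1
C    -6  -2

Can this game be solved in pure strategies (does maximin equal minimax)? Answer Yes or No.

Row minima: A → -1, B → -5, C → -6; maximin = -1.
Column maxima: C1 → -1, C2 → 2; minimax = -1.
maximin = minimax = -1, so a saddle point exists.

Yes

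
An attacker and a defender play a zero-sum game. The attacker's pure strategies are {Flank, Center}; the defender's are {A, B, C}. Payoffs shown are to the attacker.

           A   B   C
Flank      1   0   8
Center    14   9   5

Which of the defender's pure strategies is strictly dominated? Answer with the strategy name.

B holds the attacker's payoff strictly below A in every row: 0 < 1, 9 < 14.
So A is strictly dominated for the defender.

A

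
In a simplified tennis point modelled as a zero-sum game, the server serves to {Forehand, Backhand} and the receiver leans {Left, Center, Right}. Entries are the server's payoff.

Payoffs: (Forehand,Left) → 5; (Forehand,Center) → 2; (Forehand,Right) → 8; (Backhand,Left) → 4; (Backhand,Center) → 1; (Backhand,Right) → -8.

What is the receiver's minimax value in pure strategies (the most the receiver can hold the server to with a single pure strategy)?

Column maxima: Left → 5, Center → 2, Right → 8.
The smallest of these is 2.

2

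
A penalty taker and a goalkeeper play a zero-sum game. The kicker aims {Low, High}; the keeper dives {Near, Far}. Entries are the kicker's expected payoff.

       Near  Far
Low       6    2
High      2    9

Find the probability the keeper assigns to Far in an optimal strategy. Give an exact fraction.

4/11

Row minima: Low → 2, High → 2; maximin = 2.
Column maxima: Near → 6, Far → 9; minimax = 6.
2 ≠ 6, so there is no saddle point; optimal play is mixed.
Let the kicker play Low with probability p. Expected payoff against Near: 6p + 2(1−p) = 4p + 2; against Far: 2p + 9(1−p) = −7p + 9.
Setting these equal: 4p + 2 = −7p + 9 ⇒ 11p = 7 ⇒ p = 7/11, and the value is (4)·(7/11) + 2 = 50/11.
For the keeper: with q = P(Near), equating Low's and High's payoffs gives 4q + 2 = −7q + 9 ⇒ q = 7/11.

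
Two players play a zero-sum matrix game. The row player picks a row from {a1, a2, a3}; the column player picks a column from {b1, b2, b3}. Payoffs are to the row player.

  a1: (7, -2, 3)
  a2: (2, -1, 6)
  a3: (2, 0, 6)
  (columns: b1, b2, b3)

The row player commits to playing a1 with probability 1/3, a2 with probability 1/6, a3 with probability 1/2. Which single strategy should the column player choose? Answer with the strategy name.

b2

If the column player plays b1, the row player's expected payoff is (1/3)·7 + (1/6)·2 + (1/2)·2 = 11/3.
If the column player plays b2, the row player's expected payoff is (1/3)·(-2) + (1/6)·(-1) + (1/2)·0 = -5/6.
If the column player plays b3, the row player's expected payoff is (1/3)·3 + (1/6)·6 + (1/2)·6 = 5.
The column player minimizes the row player's payoff; the smallest is -5/6, so the best response is b2.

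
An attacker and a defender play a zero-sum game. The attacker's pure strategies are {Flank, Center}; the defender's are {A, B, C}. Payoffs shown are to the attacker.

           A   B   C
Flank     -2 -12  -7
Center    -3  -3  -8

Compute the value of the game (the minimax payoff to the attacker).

-15/2

Row minima: Flank → -12, Center → -8; maximin = -8.
Column maxima: A → -2, B → -3, C → -7; minimax = -7.
-8 ≠ -7, so there is no saddle point; optimal play is mixed.
A is strictly dominated by C (it gives the attacker strictly more in every row), so the defender never plays it.
On the remaining 2×2 (Flank, Center vs B, C):
Let the attacker play Flank with probability p. Expected payoff against B: (-12)p + (-3)(1−p) = −9p − 3; against C: (-7)p + (-8)(1−p) = p − 8.
Setting these equal: −9p − 3 = p − 8 ⇒ −10p = -5 ⇒ p = 1/2, and the value is (-9)·(1/2) − 3 = -15/2.
For the defender: with q = P(B), equating Flank's and Center's payoffs gives −5q − 7 = 5q − 8 ⇒ q = 1/10.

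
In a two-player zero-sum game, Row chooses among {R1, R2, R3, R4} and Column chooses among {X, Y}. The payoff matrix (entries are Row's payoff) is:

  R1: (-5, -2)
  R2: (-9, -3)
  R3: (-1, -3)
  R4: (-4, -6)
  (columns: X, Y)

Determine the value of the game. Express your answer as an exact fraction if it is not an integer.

-13/5

Row minima: R1 → -5, R2 → -9, R3 → -3, R4 → -6; maximin = -3.
Column maxima: X → -1, Y → -2; minimax = -2.
-3 ≠ -2, so there is no saddle point; optimal play is mixed.
R2 is strictly dominated by R1, so Row never plays it.
R4 is strictly dominated by R3, so Row never plays it.
On the remaining 2×2 (R1, R3 vs X, Y):
Let Row play R1 with probability p. Expected payoff against X: (-5)p + (-1)(1−p) = −4p − 1; against Y: (-2)p + (-3)(1−p) = p − 3.
Setting these equal: −4p − 1 = p − 3 ⇒ −5p = -2 ⇒ p = 2/5, and the value is (-4)·(2/5) − 1 = -13/5.
For Column: with q = P(X), equating R1's and R3's payoffs gives −3q − 2 = 2q − 3 ⇒ q = 1/5.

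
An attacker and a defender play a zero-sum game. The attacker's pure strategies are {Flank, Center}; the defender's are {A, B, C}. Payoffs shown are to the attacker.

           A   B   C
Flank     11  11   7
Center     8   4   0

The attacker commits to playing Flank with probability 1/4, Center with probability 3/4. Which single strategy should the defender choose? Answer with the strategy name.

If the defender plays A, the attacker's expected payoff is (1/4)·11 + (3/4)·8 = 35/4.
If the defender plays B, the attacker's expected payoff is (1/4)·11 + (3/4)·4 = 23/4.
If the defender plays C, the attacker's expected payoff is (1/4)·7 + (3/4)·0 = 7/4.
The defender minimizes the attacker's payoff; the smallest is 7/4, so the best response is C.

C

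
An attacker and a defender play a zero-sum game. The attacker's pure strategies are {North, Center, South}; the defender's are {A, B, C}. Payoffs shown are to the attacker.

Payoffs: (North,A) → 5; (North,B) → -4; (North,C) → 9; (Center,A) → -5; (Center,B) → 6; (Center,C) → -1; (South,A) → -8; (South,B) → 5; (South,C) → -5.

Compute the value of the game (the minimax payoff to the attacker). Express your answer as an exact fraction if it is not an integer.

Row minima: North → -4, Center → -5, South → -8; maximin = -4.
Column maxima: A → 5, B → 6, C → 9; minimax = 5.
-4 ≠ 5, so there is no saddle point; optimal play is mixed.
South is strictly dominated by Center, so the attacker never plays it.
C is strictly dominated by A (it gives the attacker strictly more in every row), so the defender never plays it.
On the remaining 2×2 (North, Center vs A, B):
Let the attacker play North with probability p. Expected payoff against A: 5p + (-5)(1−p) = 10p − 5; against B: (-4)p + 6(1−p) = −10p + 6.
Setting these equal: 10p − 5 = −10p + 6 ⇒ 20p = 11 ⇒ p = 11/20, and the value is (10)·(11/20) − 5 = 1/2.
For the defender: with q = P(A), equating North's and Center's payoffs gives 9q − 4 = −11q + 6 ⇒ q = 1/2.

1/2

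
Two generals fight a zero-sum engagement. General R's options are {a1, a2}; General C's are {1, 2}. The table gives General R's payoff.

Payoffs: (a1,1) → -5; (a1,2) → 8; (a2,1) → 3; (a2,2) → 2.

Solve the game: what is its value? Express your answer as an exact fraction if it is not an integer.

17/7

Row minima: a1 → -5, a2 → 2; maximin = 2.
Column maxima: 1 → 3, 2 → 8; minimax = 3.
2 ≠ 3, so there is no saddle point; optimal play is mixed.
Let General R play a1 with probability p. Expected payoff against 1: (-5)p + 3(1−p) = −8p + 3; against 2: 8p + 2(1−p) = 6p + 2.
Setting these equal: −8p + 3 = 6p + 2 ⇒ −14p = -1 ⇒ p = 1/14, and the value is (-8)·(1/14) + 3 = 17/7.
For General C: with q = P(1), equating a1's and a2's payoffs gives −13q + 8 = q + 2 ⇒ q = 3/7.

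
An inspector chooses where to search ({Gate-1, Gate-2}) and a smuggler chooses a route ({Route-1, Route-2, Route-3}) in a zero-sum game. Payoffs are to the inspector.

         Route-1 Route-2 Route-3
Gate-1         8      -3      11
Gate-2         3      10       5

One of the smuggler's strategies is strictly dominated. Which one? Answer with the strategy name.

Route-1 holds the inspector's payoff strictly below Route-3 in every row: 8 < 11, 3 < 5.
So Route-3 is strictly dominated for the smuggler.

Route-3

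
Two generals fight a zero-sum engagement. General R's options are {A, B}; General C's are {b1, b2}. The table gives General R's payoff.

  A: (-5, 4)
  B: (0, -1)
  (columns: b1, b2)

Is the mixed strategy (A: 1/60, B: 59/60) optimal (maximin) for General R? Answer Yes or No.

Against b1 this mix gives (1/60)·(-5) + (59/60)·0 = -1/12.
Against b2 this mix gives (1/60)·4 + (59/60)·(-1) = -11/12.
General C will play b2, holding General R to -11/12. Shifting weight toward the row that does better against b2 would raise this floor (the equalizing mix achieves -1/2 against both b2 and b1), so the proposed strategy is not optimal.

No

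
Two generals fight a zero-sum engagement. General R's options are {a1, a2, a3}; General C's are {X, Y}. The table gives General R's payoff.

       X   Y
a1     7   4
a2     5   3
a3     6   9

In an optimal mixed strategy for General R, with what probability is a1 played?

Row minima: a1 → 4, a2 → 3, a3 → 6; maximin = 6.
Column maxima: X → 7, Y → 9; minimax = 7.
6 ≠ 7, so there is no saddle point; optimal play is mixed.
a2 is strictly dominated by a1, so General R never plays it.
On the remaining 2×2 (a1, a3 vs X, Y):
Let General R play a1 with probability p. Expected payoff against X: 7p + 6(1−p) = p + 6; against Y: 4p + 9(1−p) = −5p + 9.
Setting these equal: p + 6 = −5p + 9 ⇒ 6p = 3 ⇒ p = 1/2, and the value is (1)·(1/2) + 6 = 13/2.
For General C: with q = P(X), equating a1's and a3's payoffs gives 3q + 4 = −3q + 9 ⇒ q = 5/6.

1/2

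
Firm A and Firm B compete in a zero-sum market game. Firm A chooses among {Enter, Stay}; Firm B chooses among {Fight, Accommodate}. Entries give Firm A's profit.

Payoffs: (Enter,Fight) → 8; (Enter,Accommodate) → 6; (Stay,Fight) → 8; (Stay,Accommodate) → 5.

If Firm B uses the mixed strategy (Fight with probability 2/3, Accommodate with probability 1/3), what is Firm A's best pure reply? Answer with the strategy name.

Expected payoff of Enter: (2/3)·8 + (1/3)·6 = 22/3.
Expected payoff of Stay: (2/3)·8 + (1/3)·5 = 7.
The largest is 22/3, so Firm A's best response is Enter.

Enter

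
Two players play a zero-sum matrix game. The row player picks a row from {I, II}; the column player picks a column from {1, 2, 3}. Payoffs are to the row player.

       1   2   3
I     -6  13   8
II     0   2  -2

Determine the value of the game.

Row minima: I → -6, II → -2; maximin = -2.
Column maxima: 1 → 0, 2 → 13, 3 → 8; minimax = 0.
-2 ≠ 0, so there is no saddle point; optimal play is mixed.
2 is strictly dominated by 1 (it gives the row player strictly more in every row), so the column player never plays it.
On the remaining 2×2 (I, II vs 1, 3):
Let the row player play I with probability p. Expected payoff against 1: (-6)p + 0(1−p) = −6p; against 3: 8p + (-2)(1−p) = 10p − 2.
Setting these equal: −6p = 10p − 2 ⇒ −16p = -2 ⇒ p = 1/8, and the value is (-6)·(1/8) = -3/4.
For the column player: with q = P(1), equating I's and II's payoffs gives −14q + 8 = 2q − 2 ⇒ q = 5/8.

-3/4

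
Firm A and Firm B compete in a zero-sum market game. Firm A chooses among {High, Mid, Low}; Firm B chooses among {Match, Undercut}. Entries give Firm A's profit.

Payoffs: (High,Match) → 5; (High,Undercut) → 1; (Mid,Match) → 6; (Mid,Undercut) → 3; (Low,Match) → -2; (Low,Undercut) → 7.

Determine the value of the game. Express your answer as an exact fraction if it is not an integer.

4

Row minima: High → 1, Mid → 3, Low → -2; maximin = 3.
Column maxima: Match → 6, Undercut → 7; minimax = 6.
3 ≠ 6, so there is no saddle point; optimal play is mixed.
High is strictly dominated by Mid, so Firm A never plays it.
On the remaining 2×2 (Mid, Low vs Match, Undercut):
Let Firm A play Mid with probability p. Expected payoff against Match: 6p + (-2)(1−p) = 8p − 2; against Undercut: 3p + 7(1−p) = −4p + 7.
Setting these equal: 8p − 2 = −4p + 7 ⇒ 12p = 9 ⇒ p = 3/4, and the value is (8)·(3/4) − 2 = 4.
For Firm B: with q = P(Match), equating Mid's and Low's payoffs gives 3q + 3 = −9q + 7 ⇒ q = 1/3.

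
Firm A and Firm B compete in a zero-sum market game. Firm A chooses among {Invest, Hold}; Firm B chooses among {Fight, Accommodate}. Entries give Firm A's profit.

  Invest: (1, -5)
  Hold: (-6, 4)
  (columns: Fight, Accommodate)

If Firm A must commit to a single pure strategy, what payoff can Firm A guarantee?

-5

Row minima: Invest → -5, Hold → -6.
The best of these is -5.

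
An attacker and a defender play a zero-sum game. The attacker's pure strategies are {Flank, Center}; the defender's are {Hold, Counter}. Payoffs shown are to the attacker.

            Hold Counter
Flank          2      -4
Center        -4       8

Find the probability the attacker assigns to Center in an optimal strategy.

Row minima: Flank → -4, Center → -4; maximin = -4.
Column maxima: Hold → 2, Counter → 8; minimax = 2.
-4 ≠ 2, so there is no saddle point; optimal play is mixed.
Let the attacker play Flank with probability p. Expected payoff against Hold: 2p + (-4)(1−p) = 6p − 4; against Counter: (-4)p + 8(1−p) = −12p + 8.
Setting these equal: 6p − 4 = −12p + 8 ⇒ 18p = 12 ⇒ p = 2/3, and the value is (6)·(2/3) − 4 = 0.
For the defender: with q = P(Hold), equating Flank's and Center's payoffs gives 6q − 4 = −12q + 8 ⇒ q = 2/3.

1/3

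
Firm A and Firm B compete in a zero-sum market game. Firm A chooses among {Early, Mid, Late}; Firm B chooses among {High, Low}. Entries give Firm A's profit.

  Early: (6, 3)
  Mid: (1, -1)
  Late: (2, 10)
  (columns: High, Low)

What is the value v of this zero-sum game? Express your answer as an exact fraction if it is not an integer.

Row minima: Early → 3, Mid → -1, Late → 2; maximin = 3.
Column maxima: High → 6, Low → 10; minimax = 6.
3 ≠ 6, so there is no saddle point; optimal play is mixed.
Mid is strictly dominated by Early, so Firm A never plays it.
On the remaining 2×2 (Early, Late vs High, Low):
Let Firm A play Early with probability p. Expected payoff against High: 6p + 2(1−p) = 4p + 2; against Low: 3p + 10(1−p) = −7p + 10.
Setting these equal: 4p + 2 = −7p + 10 ⇒ 11p = 8 ⇒ p = 8/11, and the value is (4)·(8/11) + 2 = 54/11.
For Firm B: with q = P(High), equating Early's and Late's payoffs gives 3q + 3 = −8q + 10 ⇒ q = 7/11.

54/11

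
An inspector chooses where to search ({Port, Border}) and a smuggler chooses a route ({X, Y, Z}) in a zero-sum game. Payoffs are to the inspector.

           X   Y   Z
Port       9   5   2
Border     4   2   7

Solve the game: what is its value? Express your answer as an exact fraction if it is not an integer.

Row minima: Port → 2, Border → 2; maximin = 2.
Column maxima: X → 9, Y → 5, Z → 7; minimax = 5.
2 ≠ 5, so there is no saddle point; optimal play is mixed.
X is strictly dominated by Y (it gives the inspector strictly more in every row), so the smuggler never plays it.
On the remaining 2×2 (Port, Border vs Y, Z):
Let the inspector play Port with probability p. Expected payoff against Y: 5p + 2(1−p) = 3p + 2; against Z: 2p + 7(1−p) = −5p + 7.
Setting these equal: 3p + 2 = −5p + 7 ⇒ 8p = 5 ⇒ p = 5/8, and the value is (3)·(5/8) + 2 = 31/8.
For the smuggler: with q = P(Y), equating Port's and Border's payoffs gives 3q + 2 = −5q + 7 ⇒ q = 5/8.

31/8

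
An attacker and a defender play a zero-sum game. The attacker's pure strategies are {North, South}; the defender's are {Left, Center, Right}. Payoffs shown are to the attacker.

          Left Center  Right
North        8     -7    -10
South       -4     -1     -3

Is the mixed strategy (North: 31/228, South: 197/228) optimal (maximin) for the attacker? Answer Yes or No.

No

Against Left this mix gives (31/228)·8 + (197/228)·(-4) = -45/19.
Against Center this mix gives (31/228)·(-7) + (197/228)·(-1) = -69/38.
Against Right this mix gives (31/228)·(-10) + (197/228)·(-3) = -901/228.
The defender will play Right, holding the attacker to -901/228. Shifting weight toward the row that does better against Right would raise this floor (the equalizing mix achieves -64/19 against both Right and Left), so the proposed strategy is not optimal.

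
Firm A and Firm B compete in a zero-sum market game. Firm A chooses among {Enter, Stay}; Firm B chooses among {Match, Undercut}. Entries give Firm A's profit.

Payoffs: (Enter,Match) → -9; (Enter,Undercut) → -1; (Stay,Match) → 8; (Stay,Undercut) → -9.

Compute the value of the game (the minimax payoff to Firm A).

-89/25

Row minima: Enter → -9, Stay → -9; maximin = -9.
Column maxima: Match → 8, Undercut → -1; minimax = -1.
-9 ≠ -1, so there is no saddle point; optimal play is mixed.
Let Firm A play Enter with probability p. Expected payoff against Match: (-9)p + 8(1−p) = −17p + 8; against Undercut: (-1)p + (-9)(1−p) = 8p − 9.
Setting these equal: −17p + 8 = 8p − 9 ⇒ −25p = -17 ⇒ p = 17/25, and the value is (-17)·(17/25) + 8 = -89/25.
For Firm B: with q = P(Match), equating Enter's and Stay's payoffs gives −8q − 1 = 17q − 9 ⇒ q = 8/25.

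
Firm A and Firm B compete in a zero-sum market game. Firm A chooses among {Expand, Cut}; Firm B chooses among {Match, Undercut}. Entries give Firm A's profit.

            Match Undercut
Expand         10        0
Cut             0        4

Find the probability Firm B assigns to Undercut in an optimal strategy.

5/7

Row minima: Expand → 0, Cut → 0; maximin = 0.
Column maxima: Match → 10, Undercut → 4; minimax = 4.
0 ≠ 4, so there is no saddle point; optimal play is mixed.
Let Firm A play Expand with probability p. Expected payoff against Match: 10p + 0(1−p) = 10p; against Undercut: 0p + 4(1−p) = −4p + 4.
Setting these equal: 10p = −4p + 4 ⇒ 14p = 4 ⇒ p = 2/7, and the value is (10)·(2/7) = 20/7.
For Firm B: with q = P(Match), equating Expand's and Cut's payoffs gives 10q = −4q + 4 ⇒ q = 2/7.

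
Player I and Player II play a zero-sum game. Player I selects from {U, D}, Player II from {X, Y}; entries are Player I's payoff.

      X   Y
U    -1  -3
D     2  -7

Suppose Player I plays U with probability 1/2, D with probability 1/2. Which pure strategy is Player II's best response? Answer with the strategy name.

If Player II plays X, Player I's expected payoff is (1/2)·(-1) + (1/2)·2 = 1/2.
If Player II plays Y, Player I's expected payoff is (1/2)·(-3) + (1/2)·(-7) = -5.
Player II minimizes Player I's payoff; the smallest is -5, so the best response is Y.

Y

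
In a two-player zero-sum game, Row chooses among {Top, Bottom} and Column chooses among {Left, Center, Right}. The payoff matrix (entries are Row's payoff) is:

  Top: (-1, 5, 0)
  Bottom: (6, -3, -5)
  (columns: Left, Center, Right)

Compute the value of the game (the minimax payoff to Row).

Row minima: Top → -1, Bottom → -5; maximin = -1.
Column maxima: Left → 6, Center → 5, Right → 0; minimax = 0.
-1 ≠ 0, so there is no saddle point; optimal play is mixed.
Center is strictly dominated by Right (it gives Row strictly more in every row), so Column never plays it.
On the remaining 2×2 (Top, Bottom vs Left, Right):
Let Row play Top with probability p. Expected payoff against Left: (-1)p + 6(1−p) = −7p + 6; against Right: 0p + (-5)(1−p) = 5p − 5.
Setting these equal: −7p + 6 = 5p − 5 ⇒ −12p = -11 ⇒ p = 11/12, and the value is (-7)·(11/12) + 6 = -5/12.
For Column: with q = P(Left), equating Top's and Bottom's payoffs gives −q = 11q − 5 ⇒ q = 5/12.

-5/12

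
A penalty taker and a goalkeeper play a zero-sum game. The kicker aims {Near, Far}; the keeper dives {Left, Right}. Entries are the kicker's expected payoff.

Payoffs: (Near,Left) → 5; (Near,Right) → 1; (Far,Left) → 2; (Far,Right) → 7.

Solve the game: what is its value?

11/3

Row minima: Near → 1, Far → 2; maximin = 2.
Column maxima: Left → 5, Right → 7; minimax = 5.
2 ≠ 5, so there is no saddle point; optimal play is mixed.
Let the kicker play Near with probability p. Expected payoff against Left: 5p + 2(1−p) = 3p + 2; against Right: 1p + 7(1−p) = −6p + 7.
Setting these equal: 3p + 2 = −6p + 7 ⇒ 9p = 5 ⇒ p = 5/9, and the value is (3)·(5/9) + 2 = 11/3.
For the keeper: with q = P(Left), equating Near's and Far's payoffs gives 4q + 1 = −5q + 7 ⇒ q = 2/3.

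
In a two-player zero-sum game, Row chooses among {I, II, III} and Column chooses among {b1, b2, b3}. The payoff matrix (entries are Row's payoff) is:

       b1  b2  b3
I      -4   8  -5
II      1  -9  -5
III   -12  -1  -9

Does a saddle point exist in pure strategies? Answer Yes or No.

Row minima: I → -5, II → -9, III → -12; maximin = -5.
Column maxima: b1 → 1, b2 → 8, b3 → -5; minimax = -5.
maximin = minimax = -5, so a saddle point exists.

Yes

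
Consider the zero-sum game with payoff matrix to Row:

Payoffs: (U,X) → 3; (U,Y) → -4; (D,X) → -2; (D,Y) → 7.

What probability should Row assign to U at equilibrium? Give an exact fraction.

Row minima: U → -4, D → -2; maximin = -2.
Column maxima: X → 3, Y → 7; minimax = 3.
-2 ≠ 3, so there is no saddle point; optimal play is mixed.
Let Row play U with probability p. Expected payoff against X: 3p + (-2)(1−p) = 5p − 2; against Y: (-4)p + 7(1−p) = −11p + 7.
Setting these equal: 5p − 2 = −11p + 7 ⇒ 16p = 9 ⇒ p = 9/16, and the value is (5)·(9/16) − 2 = 13/16.
For Column: with q = P(X), equating U's and D's payoffs gives 7q − 4 = −9q + 7 ⇒ q = 11/16.

9/16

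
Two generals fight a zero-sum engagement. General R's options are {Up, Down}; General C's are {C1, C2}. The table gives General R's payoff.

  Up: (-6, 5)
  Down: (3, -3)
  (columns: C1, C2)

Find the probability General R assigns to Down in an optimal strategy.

Row minima: Up → -6, Down → -3; maximin = -3.
Column maxima: C1 → 3, C2 → 5; minimax = 3.
-3 ≠ 3, so there is no saddle point; optimal play is mixed.
Let General R play Up with probability p. Expected payoff against C1: (-6)p + 3(1−p) = −9p + 3; against C2: 5p + (-3)(1−p) = 8p − 3.
Setting these equal: −9p + 3 = 8p − 3 ⇒ −17p = -6 ⇒ p = 6/17, and the value is (-9)·(6/17) + 3 = -3/17.
For General C: with q = P(C1), equating Up's and Down's payoffs gives −11q + 5 = 6q − 3 ⇒ q = 8/17.

11/17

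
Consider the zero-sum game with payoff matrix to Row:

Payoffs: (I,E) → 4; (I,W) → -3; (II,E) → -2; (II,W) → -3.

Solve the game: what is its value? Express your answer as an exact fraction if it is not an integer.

-3

Row minima: I → -3, II → -3; maximin = -3.
Column maxima: E → 4, W → -3; minimax = -3.
Since maximin = minimax = -3, there is a saddle point and the value is -3.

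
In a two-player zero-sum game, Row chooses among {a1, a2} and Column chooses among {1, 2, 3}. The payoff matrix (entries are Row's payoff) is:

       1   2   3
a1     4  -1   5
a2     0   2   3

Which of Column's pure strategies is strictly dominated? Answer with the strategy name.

3

1 holds Row's payoff strictly below 3 in every row: 4 < 5, 0 < 3.
So 3 is strictly dominated for Column.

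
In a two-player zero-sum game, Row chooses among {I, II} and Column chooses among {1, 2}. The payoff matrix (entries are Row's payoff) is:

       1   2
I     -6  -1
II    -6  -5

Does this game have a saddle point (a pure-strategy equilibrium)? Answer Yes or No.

Row minima: I → -6, II → -6; maximin = -6.
Column maxima: 1 → -6, 2 → -1; minimax = -6.
maximin = minimax = -6, so a saddle point exists.

Yes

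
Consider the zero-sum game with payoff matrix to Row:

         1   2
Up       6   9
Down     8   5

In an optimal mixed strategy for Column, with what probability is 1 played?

Row minima: Up → 6, Down → 5; maximin = 6.
Column maxima: 1 → 8, 2 → 9; minimax = 8.
6 ≠ 8, so there is no saddle point; optimal play is mixed.
Let Row play Up with probability p. Expected payoff against 1: 6p + 8(1−p) = −2p + 8; against 2: 9p + 5(1−p) = 4p + 5.
Setting these equal: −2p + 8 = 4p + 5 ⇒ −6p = -3 ⇒ p = 1/2, and the value is (-2)·(1/2) + 8 = 7.
For Column: with q = P(1), equating Up's and Down's payoffs gives −3q + 9 = 3q + 5 ⇒ q = 2/3.

2/3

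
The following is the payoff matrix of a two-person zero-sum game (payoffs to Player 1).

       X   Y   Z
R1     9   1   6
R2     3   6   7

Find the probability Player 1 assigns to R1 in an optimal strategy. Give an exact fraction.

3/11

Row minima: R1 → 1, R2 → 3; maximin = 3.
Column maxima: X → 9, Y → 6, Z → 7; minimax = 6.
3 ≠ 6, so there is no saddle point; optimal play is mixed.
Z is strictly dominated by Y (it gives Player 1 strictly more in every row), so Player 2 never plays it.
On the remaining 2×2 (R1, R2 vs X, Y):
Let Player 1 play R1 with probability p. Expected payoff against X: 9p + 3(1−p) = 6p + 3; against Y: 1p + 6(1−p) = −5p + 6.
Setting these equal: 6p + 3 = −5p + 6 ⇒ 11p = 3 ⇒ p = 3/11, and the value is (6)·(3/11) + 3 = 51/11.
For Player 2: with q = P(X), equating R1's and R2's payoffs gives 8q + 1 = −3q + 6 ⇒ q = 5/11.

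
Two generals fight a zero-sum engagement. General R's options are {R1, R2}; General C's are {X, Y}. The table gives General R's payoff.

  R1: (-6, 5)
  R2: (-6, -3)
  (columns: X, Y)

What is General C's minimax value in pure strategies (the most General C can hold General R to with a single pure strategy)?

Column maxima: X → -6, Y → 5.
The smallest of these is -6.

-6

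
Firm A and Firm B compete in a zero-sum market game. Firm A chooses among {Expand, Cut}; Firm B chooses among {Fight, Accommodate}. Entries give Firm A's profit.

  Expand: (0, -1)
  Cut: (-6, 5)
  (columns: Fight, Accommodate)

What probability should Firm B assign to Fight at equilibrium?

Row minima: Expand → -1, Cut → -6; maximin = -1.
Column maxima: Fight → 0, Accommodate → 5; minimax = 0.
-1 ≠ 0, so there is no saddle point; optimal play is mixed.
Let Firm A play Expand with probability p. Expected payoff against Fight: 0p + (-6)(1−p) = 6p − 6; against Accommodate: (-1)p + 5(1−p) = −6p + 5.
Setting these equal: 6p − 6 = −6p + 5 ⇒ 12p = 11 ⇒ p = 11/12, and the value is (6)·(11/12) − 6 = -1/2.
For Firm B: with q = P(Fight), equating Expand's and Cut's payoffs gives q − 1 = −11q + 5 ⇒ q = 1/2.

1/2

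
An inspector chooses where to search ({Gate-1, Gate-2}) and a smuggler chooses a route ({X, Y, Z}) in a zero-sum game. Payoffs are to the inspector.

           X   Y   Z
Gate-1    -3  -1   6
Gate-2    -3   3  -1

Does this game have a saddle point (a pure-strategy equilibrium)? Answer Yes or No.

Yes

Row minima: Gate-1 → -3, Gate-2 → -3; maximin = -3.
Column maxima: X → -3, Y → 3, Z → 6; minimax = -3.
maximin = minimax = -3, so a saddle point exists.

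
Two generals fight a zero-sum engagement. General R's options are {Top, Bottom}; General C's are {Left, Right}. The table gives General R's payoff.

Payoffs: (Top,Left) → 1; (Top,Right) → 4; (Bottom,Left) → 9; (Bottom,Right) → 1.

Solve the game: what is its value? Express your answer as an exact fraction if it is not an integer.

Row minima: Top → 1, Bottom → 1; maximin = 1.
Column maxima: Left → 9, Right → 4; minimax = 4.
1 ≠ 4, so there is no saddle point; optimal play is mixed.
Let General R play Top with probability p. Expected payoff against Left: 1p + 9(1−p) = −8p + 9; against Right: 4p + 1(1−p) = 3p + 1.
Setting these equal: −8p + 9 = 3p + 1 ⇒ −11p = -8 ⇒ p = 8/11, and the value is (-8)·(8/11) + 9 = 35/11.
For General C: with q = P(Left), equating Top's and Bottom's payoffs gives −3q + 4 = 8q + 1 ⇒ q = 3/11.

35/11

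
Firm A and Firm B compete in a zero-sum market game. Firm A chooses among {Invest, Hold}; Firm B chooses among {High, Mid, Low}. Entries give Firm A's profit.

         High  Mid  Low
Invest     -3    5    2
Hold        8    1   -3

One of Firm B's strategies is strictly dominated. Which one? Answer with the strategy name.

Mid

Low holds Firm A's payoff strictly below Mid in every row: 2 < 5, -3 < 1.
So Mid is strictly dominated for Firm B.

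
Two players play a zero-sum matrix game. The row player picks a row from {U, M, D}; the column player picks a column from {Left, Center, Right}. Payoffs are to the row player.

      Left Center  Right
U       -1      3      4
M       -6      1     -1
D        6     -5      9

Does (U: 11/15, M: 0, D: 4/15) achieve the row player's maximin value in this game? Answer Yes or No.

Against Left this mix gives (11/15)·(-1) + (4/15)·6 = 13/15.
Against Center this mix gives (11/15)·3 + (4/15)·(-5) = 13/15.
Against Right this mix gives (11/15)·4 + (4/15)·9 = 16/3.
All of the column player's active replies (Left, Center) yield 13/15, and no column does worse for the row player. The mix makes the column player indifferent and guarantees 13/15, so it is optimal.

Yes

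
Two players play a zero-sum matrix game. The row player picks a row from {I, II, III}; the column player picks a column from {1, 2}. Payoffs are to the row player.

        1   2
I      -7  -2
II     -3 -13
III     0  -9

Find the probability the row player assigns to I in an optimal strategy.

9/14

Row minima: I → -7, II → -13, III → -9; maximin = -7.
Column maxima: 1 → 0, 2 → -2; minimax = -2.
-7 ≠ -2, so there is no saddle point; optimal play is mixed.
II is strictly dominated by III, so the row player never plays it.
On the remaining 2×2 (I, III vs 1, 2):
Let the row player play I with probability p. Expected payoff against 1: (-7)p + 0(1−p) = −7p; against 2: (-2)p + (-9)(1−p) = 7p − 9.
Setting these equal: −7p = 7p − 9 ⇒ −14p = -9 ⇒ p = 9/14, and the value is (-7)·(9/14) = -9/2.
For the column player: with q = P(1), equating I's and III's payoffs gives −5q − 2 = 9q − 9 ⇒ q = 1/2.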